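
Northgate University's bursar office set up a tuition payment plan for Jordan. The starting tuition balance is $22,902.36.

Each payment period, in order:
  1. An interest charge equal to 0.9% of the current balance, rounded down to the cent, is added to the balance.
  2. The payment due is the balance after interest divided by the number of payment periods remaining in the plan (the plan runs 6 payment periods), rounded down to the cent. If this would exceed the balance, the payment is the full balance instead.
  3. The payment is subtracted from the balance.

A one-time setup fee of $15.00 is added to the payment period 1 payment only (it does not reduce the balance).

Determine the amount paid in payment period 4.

$3,956.33

# | Opening | Interest | Payment | Fee | End bal
1 | $22,902.36 | $206.12 | $3,851.41 | $15.00 | $19,257.07
2 | $19,257.07 | $173.31 | $3,886.07 | — | $15,544.31
3 | $15,544.31 | $139.89 | $3,921.05 | — | $11,763.15
4 | $11,763.15 | $105.86 | $3,956.33 | — | $7,912.68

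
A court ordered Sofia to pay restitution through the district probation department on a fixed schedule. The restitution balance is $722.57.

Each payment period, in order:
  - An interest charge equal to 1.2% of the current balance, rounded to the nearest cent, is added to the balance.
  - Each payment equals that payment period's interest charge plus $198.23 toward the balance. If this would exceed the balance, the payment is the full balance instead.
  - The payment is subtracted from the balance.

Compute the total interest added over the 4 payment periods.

$20.40

Payment period 1: $722.57 +$8.67 interest = $731.24; pay $206.90 → $524.34
Payment period 2: $524.34 +$6.29 interest = $530.63; pay $204.52 → $326.11
Payment period 3: $326.11 +$3.91 interest = $330.02; pay $202.14 → $127.88
Payment period 4: $127.88 +$1.53 interest = $129.41; pay $129.41 → $0.00
Total interest: $8.67 + $6.29 + $3.91 + $1.53 = $20.40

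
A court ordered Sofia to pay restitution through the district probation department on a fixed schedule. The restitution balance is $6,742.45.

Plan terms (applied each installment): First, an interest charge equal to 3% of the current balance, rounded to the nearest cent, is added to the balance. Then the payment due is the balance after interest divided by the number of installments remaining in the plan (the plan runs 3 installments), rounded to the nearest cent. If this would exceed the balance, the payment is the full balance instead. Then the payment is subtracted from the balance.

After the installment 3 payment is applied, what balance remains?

$0.00

Installment 1: opening $6,742.45; interest $202.27 → $6,944.72; payment $2,314.91; balance $4,629.81
Installment 2: opening $4,629.81; interest $138.89 → $4,768.70; payment $2,384.35; balance $2,384.35
Installment 3: opening $2,384.35; interest $71.53 → $2,455.88; payment $2,455.88; balance $0.00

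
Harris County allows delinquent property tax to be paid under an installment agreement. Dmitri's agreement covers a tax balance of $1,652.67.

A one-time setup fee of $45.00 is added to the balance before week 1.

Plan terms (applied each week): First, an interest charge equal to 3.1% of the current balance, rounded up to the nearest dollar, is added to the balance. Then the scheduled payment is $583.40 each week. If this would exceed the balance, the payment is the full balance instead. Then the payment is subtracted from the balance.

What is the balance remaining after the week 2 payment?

# | Opening | Interest | Payment | End bal
1 | $1,697.67 | $53.00 | $583.40 | $1,167.27
2 | $1,167.27 | $37.00 | $583.40 | $620.87

$620.87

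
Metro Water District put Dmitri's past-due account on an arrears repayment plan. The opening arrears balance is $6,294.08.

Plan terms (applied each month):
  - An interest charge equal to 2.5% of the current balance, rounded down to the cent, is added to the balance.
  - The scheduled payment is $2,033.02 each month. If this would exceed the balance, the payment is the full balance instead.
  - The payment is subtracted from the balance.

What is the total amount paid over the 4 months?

Month 1: $6,294.08 +$157.35 interest = $6,451.43; pay $2,033.02 → $4,418.41
Month 2: $4,418.41 +$110.46 interest = $4,528.87; pay $2,033.02 → $2,495.85
Month 3: $2,495.85 +$62.39 interest = $2,558.24; pay $2,033.02 → $525.22
Month 4: $525.22 +$13.13 interest = $538.35; pay $538.35 → $0.00
Total paid: $6,637.41

$6,637.41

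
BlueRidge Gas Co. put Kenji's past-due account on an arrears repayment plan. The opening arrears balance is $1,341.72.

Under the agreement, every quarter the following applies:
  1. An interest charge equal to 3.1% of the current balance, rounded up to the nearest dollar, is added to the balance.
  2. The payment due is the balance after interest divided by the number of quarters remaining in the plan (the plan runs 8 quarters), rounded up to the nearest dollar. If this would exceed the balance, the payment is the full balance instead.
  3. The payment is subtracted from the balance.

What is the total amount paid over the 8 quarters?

Quarter 1: opening $1,341.72; interest $42.00 → $1,383.72; payment $173.00; balance $1,210.72
Quarter 2: opening $1,210.72; interest $38.00 → $1,248.72; payment $179.00; balance $1,069.72
Quarter 3: opening $1,069.72; interest $34.00 → $1,103.72; payment $184.00; balance $919.72
Quarter 4: opening $919.72; interest $29.00 → $948.72; payment $190.00; balance $758.72
Quarter 5: opening $758.72; interest $24.00 → $782.72; payment $196.00; balance $586.72
Quarter 6: opening $586.72; interest $19.00 → $605.72; payment $202.00; balance $403.72
Quarter 7: opening $403.72; interest $13.00 → $416.72; payment $209.00; balance $207.72
Quarter 8: opening $207.72; interest $7.00 → $214.72; payment $214.72; balance $0.00
Total paid: $1,547.72

$1,547.72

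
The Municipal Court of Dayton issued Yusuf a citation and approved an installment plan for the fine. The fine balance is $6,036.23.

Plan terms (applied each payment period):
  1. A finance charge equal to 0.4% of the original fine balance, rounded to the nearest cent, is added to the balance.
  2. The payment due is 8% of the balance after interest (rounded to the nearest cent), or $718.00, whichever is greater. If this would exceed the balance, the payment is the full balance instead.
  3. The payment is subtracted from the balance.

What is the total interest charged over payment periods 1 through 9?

Payment period 1: opening $6,036.23; interest $24.14 → $6,060.37; payment $718.00; balance $5,342.37
Payment period 2: opening $5,342.37; interest $24.14 → $5,366.51; payment $718.00; balance $4,648.51
Payment period 3: opening $4,648.51; interest $24.14 → $4,672.65; payment $718.00; balance $3,954.65
Payment period 4: opening $3,954.65; interest $24.14 → $3,978.79; payment $718.00; balance $3,260.79
Payment period 5: opening $3,260.79; interest $24.14 → $3,284.93; payment $718.00; balance $2,566.93
Payment period 6: opening $2,566.93; interest $24.14 → $2,591.07; payment $718.00; balance $1,873.07
Payment period 7: opening $1,873.07; interest $24.14 → $1,897.21; payment $718.00; balance $1,179.21
Payment period 8: opening $1,179.21; interest $24.14 → $1,203.35; payment $718.00; balance $485.35
Payment period 9: opening $485.35; interest $24.14 → $509.49; payment $509.49; balance $0.00
Total interest: $24.14 + $24.14 + $24.14 + $24.14 + $24.14 + $24.14 + $24.14 + $24.14 + $24.14 = $217.26

$217.26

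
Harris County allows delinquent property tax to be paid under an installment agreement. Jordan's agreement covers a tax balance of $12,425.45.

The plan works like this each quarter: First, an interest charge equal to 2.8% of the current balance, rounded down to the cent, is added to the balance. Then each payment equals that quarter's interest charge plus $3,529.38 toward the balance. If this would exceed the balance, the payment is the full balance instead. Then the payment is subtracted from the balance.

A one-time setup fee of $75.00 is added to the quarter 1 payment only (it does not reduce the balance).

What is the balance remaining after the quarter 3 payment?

$1,837.31

# | Opening | Interest | Payment | Fee | End bal
1 | $12,425.45 | $347.91 | $3,877.29 | $75.00 | $8,896.07
2 | $8,896.07 | $249.08 | $3,778.46 | — | $5,366.69
3 | $5,366.69 | $150.26 | $3,679.64 | — | $1,837.31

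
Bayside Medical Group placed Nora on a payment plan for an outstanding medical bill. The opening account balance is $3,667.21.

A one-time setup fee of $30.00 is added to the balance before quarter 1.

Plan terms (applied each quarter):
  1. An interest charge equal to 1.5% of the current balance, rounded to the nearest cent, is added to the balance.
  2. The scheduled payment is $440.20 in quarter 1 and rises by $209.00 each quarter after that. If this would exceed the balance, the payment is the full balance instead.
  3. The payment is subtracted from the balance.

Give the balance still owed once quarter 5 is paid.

Quarter 1: opening $3,697.21; interest $55.46 → $3,752.67; payment $440.20; balance $3,312.47
Quarter 2: opening $3,312.47; interest $49.69 → $3,362.16; payment $649.20; balance $2,712.96
Quarter 3: opening $2,712.96; interest $40.69 → $2,753.65; payment $858.20; balance $1,895.45
Quarter 4: opening $1,895.45; interest $28.43 → $1,923.88; payment $1,067.20; balance $856.68
Quarter 5: opening $856.68; interest $12.85 → $869.53; payment $869.53; balance $0.00

$0.00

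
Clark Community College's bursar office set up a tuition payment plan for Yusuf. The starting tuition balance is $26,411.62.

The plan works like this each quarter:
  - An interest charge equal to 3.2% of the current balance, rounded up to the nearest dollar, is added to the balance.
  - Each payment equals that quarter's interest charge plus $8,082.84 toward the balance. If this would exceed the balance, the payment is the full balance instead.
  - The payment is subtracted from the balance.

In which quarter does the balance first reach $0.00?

4

Quarter 1: $26,411.62 +$846.00 interest = $27,257.62; pay $8,928.84 → $18,328.78
Quarter 2: $18,328.78 +$587.00 interest = $18,915.78; pay $8,669.84 → $10,245.94
Quarter 3: $10,245.94 +$328.00 interest = $10,573.94; pay $8,410.84 → $2,163.10
Quarter 4: $2,163.10 +$70.00 interest = $2,233.10; pay $2,233.10 → $0.00
Balance reaches $0.00 in quarter 4.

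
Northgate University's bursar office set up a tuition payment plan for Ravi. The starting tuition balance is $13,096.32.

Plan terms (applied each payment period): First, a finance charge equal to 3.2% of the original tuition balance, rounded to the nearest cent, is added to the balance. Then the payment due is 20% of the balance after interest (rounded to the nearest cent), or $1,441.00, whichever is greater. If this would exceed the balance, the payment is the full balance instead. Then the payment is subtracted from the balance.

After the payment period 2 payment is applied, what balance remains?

Payment period 1: $13,096.32 +$419.08 interest = $13,515.40; pay $2,703.08 → $10,812.32
Payment period 2: $10,812.32 +$419.08 interest = $11,231.40; pay $2,246.28 → $8,985.12

$8,985.12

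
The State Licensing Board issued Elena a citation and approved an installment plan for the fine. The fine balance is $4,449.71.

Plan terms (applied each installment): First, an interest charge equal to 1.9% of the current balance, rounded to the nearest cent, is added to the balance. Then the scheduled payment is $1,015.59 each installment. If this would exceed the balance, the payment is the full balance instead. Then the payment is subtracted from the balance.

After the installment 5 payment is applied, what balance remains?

$0.00

Installment 1: opening $4,449.71; interest $84.54 → $4,534.25; payment $1,015.59; balance $3,518.66
Installment 2: opening $3,518.66; interest $66.85 → $3,585.51; payment $1,015.59; balance $2,569.92
Installment 3: opening $2,569.92; interest $48.83 → $2,618.75; payment $1,015.59; balance $1,603.16
Installment 4: opening $1,603.16; interest $30.46 → $1,633.62; payment $1,015.59; balance $618.03
Installment 5: opening $618.03; interest $11.74 → $629.77; payment $629.77; balance $0.00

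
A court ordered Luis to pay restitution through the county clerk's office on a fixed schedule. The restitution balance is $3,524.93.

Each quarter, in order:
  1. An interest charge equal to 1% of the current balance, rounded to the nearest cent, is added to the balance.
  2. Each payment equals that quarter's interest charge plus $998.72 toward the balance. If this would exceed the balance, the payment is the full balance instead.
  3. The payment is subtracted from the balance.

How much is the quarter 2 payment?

Quarter 1: opening $3,524.93; interest $35.25 → $3,560.18; payment $1,033.97; balance $2,526.21
Quarter 2: opening $2,526.21; interest $25.26 → $2,551.47; payment $1,023.98; balance $1,527.49

$1,023.98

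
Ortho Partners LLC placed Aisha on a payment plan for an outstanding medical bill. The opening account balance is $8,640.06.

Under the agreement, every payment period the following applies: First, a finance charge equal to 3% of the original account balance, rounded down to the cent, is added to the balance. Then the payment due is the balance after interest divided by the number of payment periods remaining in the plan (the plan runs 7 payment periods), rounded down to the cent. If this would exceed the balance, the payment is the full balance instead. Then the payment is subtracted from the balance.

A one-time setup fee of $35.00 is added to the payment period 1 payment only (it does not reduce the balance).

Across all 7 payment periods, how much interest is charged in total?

Payment period 1: $8,640.06 +$259.20 interest = $8,899.26; pay $1,271.32 (+ $35.00 fee) → $7,627.94
Payment period 2: $7,627.94 +$259.20 interest = $7,887.14; pay $1,314.52 → $6,572.62
Payment period 3: $6,572.62 +$259.20 interest = $6,831.82; pay $1,366.36 → $5,465.46
Payment period 4: $5,465.46 +$259.20 interest = $5,724.66; pay $1,431.16 → $4,293.50
Payment period 5: $4,293.50 +$259.20 interest = $4,552.70; pay $1,517.56 → $3,035.14
Payment period 6: $3,035.14 +$259.20 interest = $3,294.34; pay $1,647.17 → $1,647.17
Payment period 7: $1,647.17 +$259.20 interest = $1,906.37; pay $1,906.37 → $0.00
Total interest: $259.20 + $259.20 + $259.20 + $259.20 + $259.20 + $259.20 + $259.20 = $1,814.40

$1,814.40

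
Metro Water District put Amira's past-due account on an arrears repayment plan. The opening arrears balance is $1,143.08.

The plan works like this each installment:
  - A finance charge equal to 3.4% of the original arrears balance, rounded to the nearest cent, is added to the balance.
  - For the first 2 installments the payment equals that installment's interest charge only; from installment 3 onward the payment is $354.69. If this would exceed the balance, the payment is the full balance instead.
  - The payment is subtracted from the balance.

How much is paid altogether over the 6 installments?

Installment 1: opening $1,143.08; interest $38.86 → $1,181.94; payment $38.86; balance $1,143.08
Installment 2: opening $1,143.08; interest $38.86 → $1,181.94; payment $38.86; balance $1,143.08
Installment 3: opening $1,143.08; interest $38.86 → $1,181.94; payment $354.69; balance $827.25
Installment 4: opening $827.25; interest $38.86 → $866.11; payment $354.69; balance $511.42
Installment 5: opening $511.42; interest $38.86 → $550.28; payment $354.69; balance $195.59
Installment 6: opening $195.59; interest $38.86 → $234.45; payment $234.45; balance $0.00
Total paid: $1,376.24

$1,376.24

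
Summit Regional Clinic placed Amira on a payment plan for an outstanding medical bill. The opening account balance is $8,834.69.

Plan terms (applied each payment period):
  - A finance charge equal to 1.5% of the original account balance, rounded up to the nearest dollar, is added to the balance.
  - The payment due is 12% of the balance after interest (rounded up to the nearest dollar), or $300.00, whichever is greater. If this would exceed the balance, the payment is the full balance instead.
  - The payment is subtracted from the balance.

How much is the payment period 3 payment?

Payment period 1: opening $8,834.69; interest $133.00 → $8,967.69; payment $1,077.00; balance $7,890.69
Payment period 2: opening $7,890.69; interest $133.00 → $8,023.69; payment $963.00; balance $7,060.69
Payment period 3: opening $7,060.69; interest $133.00 → $7,193.69; payment $864.00; balance $6,329.69

$864.00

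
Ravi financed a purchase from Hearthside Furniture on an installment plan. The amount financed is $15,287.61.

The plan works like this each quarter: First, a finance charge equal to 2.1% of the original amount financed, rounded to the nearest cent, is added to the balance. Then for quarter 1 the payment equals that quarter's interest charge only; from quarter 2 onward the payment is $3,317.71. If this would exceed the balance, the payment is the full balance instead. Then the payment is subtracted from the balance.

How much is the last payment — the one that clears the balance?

Quarter 1: $15,287.61 +$321.04 interest = $15,608.65; pay $321.04 → $15,287.61
Quarter 2: $15,287.61 +$321.04 interest = $15,608.65; pay $3,317.71 → $12,290.94
Quarter 3: $12,290.94 +$321.04 interest = $12,611.98; pay $3,317.71 → $9,294.27
Quarter 4: $9,294.27 +$321.04 interest = $9,615.31; pay $3,317.71 → $6,297.60
Quarter 5: $6,297.60 +$321.04 interest = $6,618.64; pay $3,317.71 → $3,300.93
Quarter 6: $3,300.93 +$321.04 interest = $3,621.97; pay $3,317.71 → $304.26
Quarter 7: $304.26 +$321.04 interest = $625.30; pay $625.30 → $0.00

$625.30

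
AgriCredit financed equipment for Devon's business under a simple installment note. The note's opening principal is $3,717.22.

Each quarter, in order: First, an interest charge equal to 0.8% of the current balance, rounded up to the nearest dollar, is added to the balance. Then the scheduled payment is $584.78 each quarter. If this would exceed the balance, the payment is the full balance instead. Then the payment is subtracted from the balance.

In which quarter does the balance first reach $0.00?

7

Quarter 1: opening $3,717.22; interest $30.00 → $3,747.22; payment $584.78; balance $3,162.44
Quarter 2: opening $3,162.44; interest $26.00 → $3,188.44; payment $584.78; balance $2,603.66
Quarter 3: opening $2,603.66; interest $21.00 → $2,624.66; payment $584.78; balance $2,039.88
Quarter 4: opening $2,039.88; interest $17.00 → $2,056.88; payment $584.78; balance $1,472.10
Quarter 5: opening $1,472.10; interest $12.00 → $1,484.10; payment $584.78; balance $899.32
Quarter 6: opening $899.32; interest $8.00 → $907.32; payment $584.78; balance $322.54
Quarter 7: opening $322.54; interest $3.00 → $325.54; payment $325.54; balance $0.00
Balance reaches $0.00 in quarter 7.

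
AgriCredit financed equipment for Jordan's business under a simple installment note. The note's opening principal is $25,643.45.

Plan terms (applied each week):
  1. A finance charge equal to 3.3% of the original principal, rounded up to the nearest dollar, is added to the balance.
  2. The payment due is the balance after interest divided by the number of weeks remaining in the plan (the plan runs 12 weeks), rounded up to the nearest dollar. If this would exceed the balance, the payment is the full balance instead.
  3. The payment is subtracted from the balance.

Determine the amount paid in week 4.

Week 1: $25,643.45 +$847.00 interest = $26,490.45; pay $2,208.00 → $24,282.45
Week 2: $24,282.45 +$847.00 interest = $25,129.45; pay $2,285.00 → $22,844.45
Week 3: $22,844.45 +$847.00 interest = $23,691.45; pay $2,370.00 → $21,321.45
Week 4: $21,321.45 +$847.00 interest = $22,168.45; pay $2,464.00 → $19,704.45

$2,464.00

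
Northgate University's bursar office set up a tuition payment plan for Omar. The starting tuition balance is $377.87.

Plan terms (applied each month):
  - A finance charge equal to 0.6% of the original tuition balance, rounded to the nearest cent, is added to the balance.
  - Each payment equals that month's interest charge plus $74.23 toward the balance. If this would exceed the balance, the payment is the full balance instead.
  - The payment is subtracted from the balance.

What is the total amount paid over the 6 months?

$391.49

Month 1: opening $377.87; interest $2.27 → $380.14; payment $76.50; balance $303.64
Month 2: opening $303.64; interest $2.27 → $305.91; payment $76.50; balance $229.41
Month 3: opening $229.41; interest $2.27 → $231.68; payment $76.50; balance $155.18
Month 4: opening $155.18; interest $2.27 → $157.45; payment $76.50; balance $80.95
Month 5: opening $80.95; interest $2.27 → $83.22; payment $76.50; balance $6.72
Month 6: opening $6.72; interest $2.27 → $8.99; payment $8.99; balance $0.00
Total paid: $391.49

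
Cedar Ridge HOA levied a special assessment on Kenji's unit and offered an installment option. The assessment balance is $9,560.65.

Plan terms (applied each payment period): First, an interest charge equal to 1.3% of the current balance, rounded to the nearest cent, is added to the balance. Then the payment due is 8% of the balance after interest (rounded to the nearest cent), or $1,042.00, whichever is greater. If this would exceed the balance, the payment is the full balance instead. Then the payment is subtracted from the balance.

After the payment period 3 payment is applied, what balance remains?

# | Opening | Interest | Payment | End bal
1 | $9,560.65 | $124.29 | $1,042.00 | $8,642.94
2 | $8,642.94 | $112.36 | $1,042.00 | $7,713.30
3 | $7,713.30 | $100.27 | $1,042.00 | $6,771.57

$6,771.57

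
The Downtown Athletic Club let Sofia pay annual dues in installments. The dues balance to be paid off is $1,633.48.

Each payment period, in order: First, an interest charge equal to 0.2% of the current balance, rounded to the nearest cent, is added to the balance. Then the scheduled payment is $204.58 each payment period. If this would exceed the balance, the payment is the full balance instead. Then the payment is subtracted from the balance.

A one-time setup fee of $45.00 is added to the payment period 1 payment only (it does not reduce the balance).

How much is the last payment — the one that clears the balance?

Payment period 1: $1,633.48 +$3.27 interest = $1,636.75; pay $204.58 (+ $45.00 fee) → $1,432.17
Payment period 2: $1,432.17 +$2.86 interest = $1,435.03; pay $204.58 → $1,230.45
Payment period 3: $1,230.45 +$2.46 interest = $1,232.91; pay $204.58 → $1,028.33
Payment period 4: $1,028.33 +$2.06 interest = $1,030.39; pay $204.58 → $825.81
Payment period 5: $825.81 +$1.65 interest = $827.46; pay $204.58 → $622.88
Payment period 6: $622.88 +$1.25 interest = $624.13; pay $204.58 → $419.55
Payment period 7: $419.55 +$0.84 interest = $420.39; pay $204.58 → $215.81
Payment period 8: $215.81 +$0.43 interest = $216.24; pay $204.58 → $11.66
Payment period 9: $11.66 +$0.02 interest = $11.68; pay $11.68 → $0.00

$11.68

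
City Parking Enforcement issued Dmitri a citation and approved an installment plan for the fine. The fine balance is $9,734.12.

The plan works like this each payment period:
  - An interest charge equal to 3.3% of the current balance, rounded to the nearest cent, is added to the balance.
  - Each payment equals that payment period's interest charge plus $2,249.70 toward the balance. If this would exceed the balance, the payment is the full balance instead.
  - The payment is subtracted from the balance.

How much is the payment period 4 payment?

$2,348.21

Payment period 1: $9,734.12 +$321.23 interest = $10,055.35; pay $2,570.93 → $7,484.42
Payment period 2: $7,484.42 +$246.99 interest = $7,731.41; pay $2,496.69 → $5,234.72
Payment period 3: $5,234.72 +$172.75 interest = $5,407.47; pay $2,422.45 → $2,985.02
Payment period 4: $2,985.02 +$98.51 interest = $3,083.53; pay $2,348.21 → $735.32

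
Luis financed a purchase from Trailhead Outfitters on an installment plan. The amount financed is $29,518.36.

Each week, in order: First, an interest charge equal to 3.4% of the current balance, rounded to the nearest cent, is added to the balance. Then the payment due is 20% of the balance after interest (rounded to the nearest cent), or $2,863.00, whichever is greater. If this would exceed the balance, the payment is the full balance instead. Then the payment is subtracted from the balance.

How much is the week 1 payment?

$6,104.40

# | Opening | Interest | Payment | End bal
1 | $29,518.36 | $1,003.62 | $6,104.40 | $24,417.58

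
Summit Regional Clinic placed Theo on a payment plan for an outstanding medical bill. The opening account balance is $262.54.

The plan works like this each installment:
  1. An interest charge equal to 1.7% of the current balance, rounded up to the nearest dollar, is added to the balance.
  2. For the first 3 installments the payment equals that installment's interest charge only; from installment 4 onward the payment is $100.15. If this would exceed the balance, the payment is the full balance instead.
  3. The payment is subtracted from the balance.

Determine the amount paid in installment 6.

Installment 1: $262.54 +$5.00 interest = $267.54; pay $5.00 → $262.54
Installment 2: $262.54 +$5.00 interest = $267.54; pay $5.00 → $262.54
Installment 3: $262.54 +$5.00 interest = $267.54; pay $5.00 → $262.54
Installment 4: $262.54 +$5.00 interest = $267.54; pay $100.15 → $167.39
Installment 5: $167.39 +$3.00 interest = $170.39; pay $100.15 → $70.24
Installment 6: $70.24 +$2.00 interest = $72.24; pay $72.24 → $0.00

$72.24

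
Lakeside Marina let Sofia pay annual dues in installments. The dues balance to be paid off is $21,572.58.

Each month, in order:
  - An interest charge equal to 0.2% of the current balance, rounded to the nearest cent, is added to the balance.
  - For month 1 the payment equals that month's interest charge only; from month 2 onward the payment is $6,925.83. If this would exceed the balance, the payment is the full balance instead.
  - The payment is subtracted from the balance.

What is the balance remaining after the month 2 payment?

$14,689.90

Month 1: opening $21,572.58; interest $43.15 → $21,615.73; payment $43.15; balance $21,572.58
Month 2: opening $21,572.58; interest $43.15 → $21,615.73; payment $6,925.83; balance $14,689.90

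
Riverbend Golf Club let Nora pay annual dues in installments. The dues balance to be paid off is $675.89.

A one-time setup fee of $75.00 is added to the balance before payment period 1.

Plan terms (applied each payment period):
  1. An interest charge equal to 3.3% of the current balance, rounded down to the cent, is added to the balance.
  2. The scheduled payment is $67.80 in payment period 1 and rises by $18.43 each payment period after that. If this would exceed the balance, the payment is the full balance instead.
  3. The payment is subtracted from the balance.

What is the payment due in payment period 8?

$9.46

# | Opening | Interest | Payment | End bal
1 | $750.89 | $24.77 | $67.80 | $707.86
2 | $707.86 | $23.35 | $86.23 | $644.98
3 | $644.98 | $21.28 | $104.66 | $561.60
4 | $561.60 | $18.53 | $123.09 | $457.04
5 | $457.04 | $15.08 | $141.52 | $330.60
6 | $330.60 | $10.90 | $159.95 | $181.55
7 | $181.55 | $5.99 | $178.38 | $9.16
8 | $9.16 | $0.30 | $9.46 | $0.00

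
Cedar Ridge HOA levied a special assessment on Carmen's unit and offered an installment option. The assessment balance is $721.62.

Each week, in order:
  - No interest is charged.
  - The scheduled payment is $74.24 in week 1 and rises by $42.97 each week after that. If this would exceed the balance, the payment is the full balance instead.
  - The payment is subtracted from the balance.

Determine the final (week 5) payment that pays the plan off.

$166.84

# | Opening | Payment | End bal
1 | $721.62 | $74.24 | $647.38
2 | $647.38 | $117.21 | $530.17
3 | $530.17 | $160.18 | $369.99
4 | $369.99 | $203.15 | $166.84
5 | $166.84 | $166.84 | $0.00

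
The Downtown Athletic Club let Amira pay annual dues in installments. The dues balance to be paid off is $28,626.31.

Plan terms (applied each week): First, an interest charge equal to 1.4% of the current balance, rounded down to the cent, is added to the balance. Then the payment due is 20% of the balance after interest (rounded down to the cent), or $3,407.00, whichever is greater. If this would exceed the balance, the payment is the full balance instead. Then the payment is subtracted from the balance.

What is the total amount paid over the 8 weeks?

# | Opening | Interest | Payment | End bal
1 | $28,626.31 | $400.76 | $5,805.41 | $23,221.66
2 | $23,221.66 | $325.10 | $4,709.35 | $18,837.41
3 | $18,837.41 | $263.72 | $3,820.22 | $15,280.91
4 | $15,280.91 | $213.93 | $3,407.00 | $12,087.84
5 | $12,087.84 | $169.22 | $3,407.00 | $8,850.06
6 | $8,850.06 | $123.90 | $3,407.00 | $5,566.96
7 | $5,566.96 | $77.93 | $3,407.00 | $2,237.89
8 | $2,237.89 | $31.33 | $2,269.22 | $0.00
Total paid: $30,232.20

$30,232.20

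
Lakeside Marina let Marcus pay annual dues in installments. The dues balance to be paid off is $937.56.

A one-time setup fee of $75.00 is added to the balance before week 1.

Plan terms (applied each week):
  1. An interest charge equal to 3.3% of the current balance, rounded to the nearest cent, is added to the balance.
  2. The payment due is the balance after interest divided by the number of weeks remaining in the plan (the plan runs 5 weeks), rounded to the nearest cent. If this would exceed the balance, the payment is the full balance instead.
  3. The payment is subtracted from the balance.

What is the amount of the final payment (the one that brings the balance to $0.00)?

Week 1: $1,012.56 +$33.41 interest = $1,045.97; pay $209.19 → $836.78
Week 2: $836.78 +$27.61 interest = $864.39; pay $216.10 → $648.29
Week 3: $648.29 +$21.39 interest = $669.68; pay $223.23 → $446.45
Week 4: $446.45 +$14.73 interest = $461.18; pay $230.59 → $230.59
Week 5: $230.59 +$7.61 interest = $238.20; pay $238.20 → $0.00

$238.20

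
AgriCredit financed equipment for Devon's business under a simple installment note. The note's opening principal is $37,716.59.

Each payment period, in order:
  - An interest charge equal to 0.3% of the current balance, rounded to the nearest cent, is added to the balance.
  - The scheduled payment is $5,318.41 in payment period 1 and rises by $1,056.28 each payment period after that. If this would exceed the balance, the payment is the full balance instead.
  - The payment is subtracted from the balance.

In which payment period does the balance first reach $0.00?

6

Payment period 1: opening $37,716.59; interest $113.15 → $37,829.74; payment $5,318.41; balance $32,511.33
Payment period 2: opening $32,511.33; interest $97.53 → $32,608.86; payment $6,374.69; balance $26,234.17
Payment period 3: opening $26,234.17; interest $78.70 → $26,312.87; payment $7,430.97; balance $18,881.90
Payment period 4: opening $18,881.90; interest $56.65 → $18,938.55; payment $8,487.25; balance $10,451.30
Payment period 5: opening $10,451.30; interest $31.35 → $10,482.65; payment $9,543.53; balance $939.12
Payment period 6: opening $939.12; interest $2.82 → $941.94; payment $941.94; balance $0.00
Balance reaches $0.00 in payment period 6.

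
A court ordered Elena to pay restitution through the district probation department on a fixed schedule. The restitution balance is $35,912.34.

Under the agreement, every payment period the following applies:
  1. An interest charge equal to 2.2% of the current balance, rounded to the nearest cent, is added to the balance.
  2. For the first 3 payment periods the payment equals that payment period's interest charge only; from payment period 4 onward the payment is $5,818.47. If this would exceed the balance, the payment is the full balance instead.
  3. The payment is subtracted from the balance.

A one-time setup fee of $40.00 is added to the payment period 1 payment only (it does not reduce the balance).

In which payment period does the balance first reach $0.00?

Payment period 1: opening $35,912.34; interest $790.07 → $36,702.41; payment $790.07 (+ $40.00 fee); balance $35,912.34
Payment period 2: opening $35,912.34; interest $790.07 → $36,702.41; payment $790.07; balance $35,912.34
Payment period 3: opening $35,912.34; interest $790.07 → $36,702.41; payment $790.07; balance $35,912.34
Payment period 4: opening $35,912.34; interest $790.07 → $36,702.41; payment $5,818.47; balance $30,883.94
Payment period 5: opening $30,883.94; interest $679.45 → $31,563.39; payment $5,818.47; balance $25,744.92
Payment period 6: opening $25,744.92; interest $566.39 → $26,311.31; payment $5,818.47; balance $20,492.84
Payment period 7: opening $20,492.84; interest $450.84 → $20,943.68; payment $5,818.47; balance $15,125.21
Payment period 8: opening $15,125.21; interest $332.75 → $15,457.96; payment $5,818.47; balance $9,639.49
Payment period 9: opening $9,639.49; interest $212.07 → $9,851.56; payment $5,818.47; balance $4,033.09
Payment period 10: opening $4,033.09; interest $88.73 → $4,121.82; payment $4,121.82; balance $0.00
Balance reaches $0.00 in payment period 10.

10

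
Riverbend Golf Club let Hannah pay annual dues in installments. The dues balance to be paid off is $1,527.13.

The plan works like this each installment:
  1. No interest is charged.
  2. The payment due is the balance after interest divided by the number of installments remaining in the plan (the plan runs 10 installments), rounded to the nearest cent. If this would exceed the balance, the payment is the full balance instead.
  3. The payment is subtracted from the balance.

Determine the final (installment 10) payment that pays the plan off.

Installment 1: $1,527.13 − $152.71 → $1,374.42
Installment 2: $1,374.42 − $152.71 → $1,221.71
Installment 3: $1,221.71 − $152.71 → $1,069.00
Installment 4: $1,069.00 − $152.71 → $916.29
Installment 5: $916.29 − $152.72 → $763.57
Installment 6: $763.57 − $152.71 → $610.86
Installment 7: $610.86 − $152.72 → $458.14
Installment 8: $458.14 − $152.71 → $305.43
Installment 9: $305.43 − $152.72 → $152.71
Installment 10: $152.71 − $152.71 → $0.00

$152.71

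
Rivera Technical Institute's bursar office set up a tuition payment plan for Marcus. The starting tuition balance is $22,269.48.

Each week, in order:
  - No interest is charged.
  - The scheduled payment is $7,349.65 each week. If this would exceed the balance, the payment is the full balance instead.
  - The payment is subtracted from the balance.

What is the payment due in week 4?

$220.53

Week 1: $22,269.48 − $7,349.65 → $14,919.83
Week 2: $14,919.83 − $7,349.65 → $7,570.18
Week 3: $7,570.18 − $7,349.65 → $220.53
Week 4: $220.53 − $220.53 → $0.00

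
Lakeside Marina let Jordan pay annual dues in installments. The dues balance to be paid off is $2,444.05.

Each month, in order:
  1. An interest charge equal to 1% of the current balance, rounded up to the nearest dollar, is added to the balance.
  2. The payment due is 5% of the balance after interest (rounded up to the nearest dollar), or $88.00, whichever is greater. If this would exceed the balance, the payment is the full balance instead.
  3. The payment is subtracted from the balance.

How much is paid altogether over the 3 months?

Month 1: opening $2,444.05; interest $25.00 → $2,469.05; payment $124.00; balance $2,345.05
Month 2: opening $2,345.05; interest $24.00 → $2,369.05; payment $119.00; balance $2,250.05
Month 3: opening $2,250.05; interest $23.00 → $2,273.05; payment $114.00; balance $2,159.05
Total paid: $357.00

$357.00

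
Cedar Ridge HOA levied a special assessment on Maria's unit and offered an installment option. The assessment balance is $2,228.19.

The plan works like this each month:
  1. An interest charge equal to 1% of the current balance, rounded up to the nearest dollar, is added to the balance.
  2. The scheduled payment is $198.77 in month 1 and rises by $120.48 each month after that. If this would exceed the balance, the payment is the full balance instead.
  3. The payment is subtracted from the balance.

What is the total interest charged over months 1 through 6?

$86.00

Month 1: opening $2,228.19; interest $23.00 → $2,251.19; payment $198.77; balance $2,052.42
Month 2: opening $2,052.42; interest $21.00 → $2,073.42; payment $319.25; balance $1,754.17
Month 3: opening $1,754.17; interest $18.00 → $1,772.17; payment $439.73; balance $1,332.44
Month 4: opening $1,332.44; interest $14.00 → $1,346.44; payment $560.21; balance $786.23
Month 5: opening $786.23; interest $8.00 → $794.23; payment $680.69; balance $113.54
Month 6: opening $113.54; interest $2.00 → $115.54; payment $115.54; balance $0.00
Total interest: $23.00 + $21.00 + $18.00 + $14.00 + $8.00 + $2.00 = $86.00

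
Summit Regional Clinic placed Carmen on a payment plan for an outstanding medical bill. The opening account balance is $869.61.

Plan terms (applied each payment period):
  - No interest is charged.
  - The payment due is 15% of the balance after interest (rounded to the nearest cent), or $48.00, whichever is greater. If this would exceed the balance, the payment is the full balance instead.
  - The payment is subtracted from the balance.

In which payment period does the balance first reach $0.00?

13

Payment period 1: $869.61 − $130.44 → $739.17
Payment period 2: $739.17 − $110.88 → $628.29
Payment period 3: $628.29 − $94.24 → $534.05
Payment period 4: $534.05 − $80.11 → $453.94
Payment period 5: $453.94 − $68.09 → $385.85
Payment period 6: $385.85 − $57.88 → $327.97
Payment period 7: $327.97 − $49.20 → $278.77
Payment period 8: $278.77 − $48.00 → $230.77
Payment period 9: $230.77 − $48.00 → $182.77
Payment period 10: $182.77 − $48.00 → $134.77
Payment period 11: $134.77 − $48.00 → $86.77
Payment period 12: $86.77 − $48.00 → $38.77
Payment period 13: $38.77 − $38.77 → $0.00
Balance reaches $0.00 in payment period 13.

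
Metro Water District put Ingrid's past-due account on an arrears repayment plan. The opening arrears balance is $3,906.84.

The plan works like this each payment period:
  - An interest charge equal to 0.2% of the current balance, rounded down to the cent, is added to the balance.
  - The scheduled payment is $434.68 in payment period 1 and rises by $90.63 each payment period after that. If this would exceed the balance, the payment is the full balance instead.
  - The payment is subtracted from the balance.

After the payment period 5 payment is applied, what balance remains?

# | Opening | Interest | Payment | End bal
1 | $3,906.84 | $7.81 | $434.68 | $3,479.97
2 | $3,479.97 | $6.95 | $525.31 | $2,961.61
3 | $2,961.61 | $5.92 | $615.94 | $2,351.59
4 | $2,351.59 | $4.70 | $706.57 | $1,649.72
5 | $1,649.72 | $3.29 | $797.20 | $855.81

$855.81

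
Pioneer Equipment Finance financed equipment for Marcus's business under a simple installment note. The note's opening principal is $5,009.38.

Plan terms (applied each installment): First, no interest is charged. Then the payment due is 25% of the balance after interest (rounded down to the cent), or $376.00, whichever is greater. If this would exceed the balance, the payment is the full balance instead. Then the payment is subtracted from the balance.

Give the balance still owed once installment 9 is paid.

Installment 1: $5,009.38 − $1,252.34 → $3,757.04
Installment 2: $3,757.04 − $939.26 → $2,817.78
Installment 3: $2,817.78 − $704.44 → $2,113.34
Installment 4: $2,113.34 − $528.33 → $1,585.01
Installment 5: $1,585.01 − $396.25 → $1,188.76
Installment 6: $1,188.76 − $376.00 → $812.76
Installment 7: $812.76 − $376.00 → $436.76
Installment 8: $436.76 − $376.00 → $60.76
Installment 9: $60.76 − $60.76 → $0.00

$0.00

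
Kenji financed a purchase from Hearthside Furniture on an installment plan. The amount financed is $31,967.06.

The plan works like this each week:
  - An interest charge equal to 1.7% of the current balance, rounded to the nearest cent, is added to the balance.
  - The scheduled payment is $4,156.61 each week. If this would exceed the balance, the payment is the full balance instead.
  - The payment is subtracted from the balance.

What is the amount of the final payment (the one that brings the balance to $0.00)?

$1,303.90

# | Opening | Interest | Payment | End bal
1 | $31,967.06 | $543.44 | $4,156.61 | $28,353.89
2 | $28,353.89 | $482.02 | $4,156.61 | $24,679.30
3 | $24,679.30 | $419.55 | $4,156.61 | $20,942.24
4 | $20,942.24 | $356.02 | $4,156.61 | $17,141.65
5 | $17,141.65 | $291.41 | $4,156.61 | $13,276.45
6 | $13,276.45 | $225.70 | $4,156.61 | $9,345.54
7 | $9,345.54 | $158.87 | $4,156.61 | $5,347.80
8 | $5,347.80 | $90.91 | $4,156.61 | $1,282.10
9 | $1,282.10 | $21.80 | $1,303.90 | $0.00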